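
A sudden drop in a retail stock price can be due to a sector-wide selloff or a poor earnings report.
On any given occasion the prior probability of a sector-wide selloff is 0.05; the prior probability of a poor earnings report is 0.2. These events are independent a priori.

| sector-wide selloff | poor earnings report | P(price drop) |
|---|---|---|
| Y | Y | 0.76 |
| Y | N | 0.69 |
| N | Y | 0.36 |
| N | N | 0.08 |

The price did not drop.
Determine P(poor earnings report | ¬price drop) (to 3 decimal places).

P(poor earnings report | ¬price drop) ≈ 0.148

Enumerate the 4 (sector-wide selloff, poor earnings report) configurations and weight by the priors:
  P(¬price drop) = 0.92×0.95×0.8 + 0.64×0.95×0.2 + 0.31×0.05×0.8 + 0.24×0.05×0.2
        = 0.699200 + 0.121600 + 0.012400 + 0.002400 = 0.835600
Keeping only the poor earnings report-present terms gives 0.124000, so
  P(poor earnings report | ¬price drop) = 0.124000 / 0.835600 ≈ 0.148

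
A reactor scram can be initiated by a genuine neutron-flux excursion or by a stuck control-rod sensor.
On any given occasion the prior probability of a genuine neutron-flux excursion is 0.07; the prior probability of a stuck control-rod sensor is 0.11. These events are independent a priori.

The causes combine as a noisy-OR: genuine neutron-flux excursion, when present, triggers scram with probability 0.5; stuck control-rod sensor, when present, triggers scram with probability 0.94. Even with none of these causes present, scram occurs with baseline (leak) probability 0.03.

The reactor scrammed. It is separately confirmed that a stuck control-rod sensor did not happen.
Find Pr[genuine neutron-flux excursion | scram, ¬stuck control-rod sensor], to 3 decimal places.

Under noisy-OR, P(scram | causes) = 1 − (1−0.03)·∏(1−qᵢ) over the active causes.
Enumerate both values of genuine neutron-flux excursion and weight by the priors:
  P(scram | ¬stuck control-rod sensor) = 0.03×0.93 + 0.515×0.07
        = 0.027900 + 0.036050 = 0.063950
Keeping only the genuine neutron-flux excursion-present terms gives 0.036050, so
  P(genuine neutron-flux excursion | scram, ¬stuck control-rod sensor) = 0.036050 / 0.063950 ≈ 0.564

Pr[genuine neutron-flux excursion | scram, ¬stuck control-rod sensor] ≈ 0.564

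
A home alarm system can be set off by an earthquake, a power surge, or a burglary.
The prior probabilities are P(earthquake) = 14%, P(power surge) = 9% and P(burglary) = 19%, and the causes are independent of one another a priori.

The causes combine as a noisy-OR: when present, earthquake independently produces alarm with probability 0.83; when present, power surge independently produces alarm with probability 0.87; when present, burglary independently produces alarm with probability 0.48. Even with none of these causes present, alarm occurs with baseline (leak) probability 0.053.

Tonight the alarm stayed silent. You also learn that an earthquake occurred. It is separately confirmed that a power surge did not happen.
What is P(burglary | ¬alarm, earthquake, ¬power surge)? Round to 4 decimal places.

P(burglary | ¬alarm, earthquake, ¬power surge) ≈ 0.1087

Under noisy-OR, P(alarm | causes) = 1 − (1−0.053)·∏(1−qᵢ) over the active causes.
P(¬alarm | earthquake, ¬power surge) = 0.16099×0.81 + 0.083715×0.19 = 0.130402 + 0.015906 = 0.146308
The burglary-present share is 0.083715×0.19 = 0.015906.
P(burglary | ¬alarm, earthquake, ¬power surge) = 0.015906 / 0.146308 ≈ 0.1087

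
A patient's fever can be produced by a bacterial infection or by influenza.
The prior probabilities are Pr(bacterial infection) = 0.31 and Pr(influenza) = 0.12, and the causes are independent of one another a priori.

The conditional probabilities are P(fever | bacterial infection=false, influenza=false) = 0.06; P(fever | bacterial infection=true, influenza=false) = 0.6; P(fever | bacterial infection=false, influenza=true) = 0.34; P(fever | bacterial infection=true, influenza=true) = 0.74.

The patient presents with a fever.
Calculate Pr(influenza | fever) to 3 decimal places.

Weight on influenza=true, given the evidence: 0.028152 + 0.027528 = 0.055680
Normalizer over all consistent configurations: 0.06*0.69*0.88 + 0.34*0.69*0.12 + 0.6*0.31*0.88 + 0.74*0.31*0.12 = 0.255792
Posterior = 0.055680 / 0.255792 ≈ 0.218

Pr(influenza | fever) ≈ 0.218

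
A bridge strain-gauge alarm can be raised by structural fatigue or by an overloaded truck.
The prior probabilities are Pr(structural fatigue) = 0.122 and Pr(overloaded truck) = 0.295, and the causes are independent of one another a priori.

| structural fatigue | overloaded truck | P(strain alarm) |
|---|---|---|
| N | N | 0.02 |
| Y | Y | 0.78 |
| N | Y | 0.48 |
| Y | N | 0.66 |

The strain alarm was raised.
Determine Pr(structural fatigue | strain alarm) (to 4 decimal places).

Pr(structural fatigue | strain alarm) ≈ 0.3829

Enumerate the 4 (structural fatigue, overloaded truck) configurations and weight by the priors:
  P(strain alarm) = 0.02*0.878*0.705 + 0.48*0.878*0.295 + 0.66*0.122*0.705 + 0.78*0.122*0.295
        = 0.012380 + 0.124325 + 0.056767 + 0.028072 = 0.221544
The terms with structural fatigue present sum to 0.084839, so
  P(structural fatigue | strain alarm) = 0.084839 / 0.221544 ≈ 0.3829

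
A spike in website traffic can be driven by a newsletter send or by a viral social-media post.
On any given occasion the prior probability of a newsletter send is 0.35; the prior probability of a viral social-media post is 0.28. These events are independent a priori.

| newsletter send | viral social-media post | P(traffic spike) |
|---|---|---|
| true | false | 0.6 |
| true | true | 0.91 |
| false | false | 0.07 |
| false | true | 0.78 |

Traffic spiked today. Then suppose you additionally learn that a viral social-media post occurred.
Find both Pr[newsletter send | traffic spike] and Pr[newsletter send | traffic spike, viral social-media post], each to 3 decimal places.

Pr[newsletter send | traffic spike] ≈ 0.579; Pr[newsletter send | traffic spike, viral social-media post] ≈ 0.386

Weight on newsletter send=true, given the evidence: 0.151200 + 0.089180 = 0.240380
Normalizer over all consistent configurations: 0.07×0.65×0.72 + 0.78×0.65×0.28 + 0.6×0.35×0.72 + 0.91×0.35×0.28 = 0.415100
P(newsletter send | traffic spike) = 0.240380/0.415100 ≈ 0.579

Now also conditioning on viral social-media post=true:
By total probability over both values of newsletter send:
  P(traffic spike | viral social-media post) = 0.78×0.65 + 0.91×0.35
        = 0.507000 + 0.318500 = 0.825500
Configurations with newsletter send contribute 0.318500, so
  P(newsletter send | traffic spike, viral social-media post) = 0.318500 / 0.825500 ≈ 0.386
The drop from 0.579 to 0.386 is the explaining-away (discounting) effect.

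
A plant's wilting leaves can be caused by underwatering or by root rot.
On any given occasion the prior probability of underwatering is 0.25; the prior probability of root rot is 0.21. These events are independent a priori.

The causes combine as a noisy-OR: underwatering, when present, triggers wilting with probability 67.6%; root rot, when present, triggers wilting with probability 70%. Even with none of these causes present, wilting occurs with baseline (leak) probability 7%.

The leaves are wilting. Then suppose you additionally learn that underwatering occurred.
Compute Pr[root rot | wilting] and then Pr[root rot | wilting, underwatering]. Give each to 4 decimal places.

Under noisy-OR, P(wilting | causes) = 1 − (1−0.07)·∏(1−qᵢ) over the active causes.
P(wilting) = 0.07·0.75·0.79 + 0.721·0.75·0.21 + 0.69868·0.25·0.79 + 0.909604·0.25·0.21 = 0.041475 + 0.113557 + 0.137989 + 0.047754 = 0.340775
Of this, 0.161311 comes from 0.113557 + 0.047754 (the root rot=true cases).
Hence the posterior is 0.161311/0.340775 ≈ 0.4734.

Now also conditioning on underwatering=true:
P(wilting | underwatering) = 0.69868×0.79 + 0.909604×0.21 = 0.551957 + 0.191017 = 0.742974
The root rot-present share is 0.909604×0.21 = 0.191017.
Hence the posterior is 0.191017/0.742974 ≈ 0.2571.

Pr[root rot | wilting] ≈ 0.4734; Pr[root rot | wilting, underwatering] ≈ 0.2571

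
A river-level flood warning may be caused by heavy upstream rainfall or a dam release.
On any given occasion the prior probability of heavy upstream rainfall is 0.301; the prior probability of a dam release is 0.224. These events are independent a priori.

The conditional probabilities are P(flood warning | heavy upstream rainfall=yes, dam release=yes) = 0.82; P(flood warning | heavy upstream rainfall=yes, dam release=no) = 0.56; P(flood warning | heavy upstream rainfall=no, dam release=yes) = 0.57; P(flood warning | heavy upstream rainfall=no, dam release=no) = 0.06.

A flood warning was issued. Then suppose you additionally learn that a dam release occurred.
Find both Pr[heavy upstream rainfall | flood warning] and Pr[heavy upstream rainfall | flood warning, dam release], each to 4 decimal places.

Pr[heavy upstream rainfall | flood warning] ≈ 0.6044; Pr[heavy upstream rainfall | flood warning, dam release] ≈ 0.3825

P(flood warning) = 0.06×0.699×0.776 + 0.57×0.699×0.224 + 0.56×0.301×0.776 + 0.82×0.301×0.224 = 0.032545 + 0.089248 + 0.130803 + 0.055288 = 0.307884
Of this, 0.186091 comes from 0.130803 + 0.055288 (the heavy upstream rainfall=true cases).
Hence the posterior is 0.186091/0.307884 ≈ 0.6044.

Now condition on the additional information:
By total probability over both values of heavy upstream rainfall:
  P(flood warning | dam release) = 0.57*0.699 + 0.82*0.301
        = 0.398430 + 0.246820 = 0.645250
Keeping only the heavy upstream rainfall-present terms gives 0.246820, so
  P(heavy upstream rainfall | flood warning, dam release) = 0.246820 / 0.645250 ≈ 0.3825
Conditioning on dam release lowers the posterior on heavy upstream rainfall: the classic explaining-away effect in a common-effect structure.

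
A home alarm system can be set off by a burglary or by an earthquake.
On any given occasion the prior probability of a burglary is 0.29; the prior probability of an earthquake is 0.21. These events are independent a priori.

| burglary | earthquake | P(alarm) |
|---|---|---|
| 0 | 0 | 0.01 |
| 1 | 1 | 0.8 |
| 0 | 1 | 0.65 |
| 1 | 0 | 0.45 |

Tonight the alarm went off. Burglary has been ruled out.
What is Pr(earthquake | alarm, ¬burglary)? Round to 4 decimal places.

Pr(earthquake | alarm, ¬burglary) ≈ 0.9453

Sum P(alarm|·) weighted by the priors over both values of earthquake:
  P(alarm | ¬burglary) = 0.01×0.79 + 0.65×0.21
        = 0.007900 + 0.136500 = 0.144400
Configurations with earthquake contribute 0.136500, so
  P(earthquake | alarm, ¬burglary) = 0.136500 / 0.144400 ≈ 0.9453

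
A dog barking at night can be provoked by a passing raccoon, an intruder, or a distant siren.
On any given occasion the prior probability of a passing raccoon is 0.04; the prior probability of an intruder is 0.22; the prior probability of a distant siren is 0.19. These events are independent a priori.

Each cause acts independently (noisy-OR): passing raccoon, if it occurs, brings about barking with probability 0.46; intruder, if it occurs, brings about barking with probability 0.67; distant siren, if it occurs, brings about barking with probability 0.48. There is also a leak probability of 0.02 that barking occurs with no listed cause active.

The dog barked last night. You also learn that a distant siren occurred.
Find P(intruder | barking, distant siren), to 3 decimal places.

Under noisy-OR, P(barking | causes) = 1 − (1−0.02)·∏(1−qᵢ) over the active causes.
For the numerator, keep only intruder=true terms: 0.175683 + 0.008001 = 0.183684
Normalizer over all consistent configurations: 0.4904*0.96*0.78 + 0.831832*0.96*0.22 + 0.724816*0.04*0.78 + 0.909189*0.04*0.22 = 0.573510
P(intruder | barking, distant siren) = 0.183684/0.573510 ≈ 0.320

P(intruder | barking, distant siren) ≈ 0.320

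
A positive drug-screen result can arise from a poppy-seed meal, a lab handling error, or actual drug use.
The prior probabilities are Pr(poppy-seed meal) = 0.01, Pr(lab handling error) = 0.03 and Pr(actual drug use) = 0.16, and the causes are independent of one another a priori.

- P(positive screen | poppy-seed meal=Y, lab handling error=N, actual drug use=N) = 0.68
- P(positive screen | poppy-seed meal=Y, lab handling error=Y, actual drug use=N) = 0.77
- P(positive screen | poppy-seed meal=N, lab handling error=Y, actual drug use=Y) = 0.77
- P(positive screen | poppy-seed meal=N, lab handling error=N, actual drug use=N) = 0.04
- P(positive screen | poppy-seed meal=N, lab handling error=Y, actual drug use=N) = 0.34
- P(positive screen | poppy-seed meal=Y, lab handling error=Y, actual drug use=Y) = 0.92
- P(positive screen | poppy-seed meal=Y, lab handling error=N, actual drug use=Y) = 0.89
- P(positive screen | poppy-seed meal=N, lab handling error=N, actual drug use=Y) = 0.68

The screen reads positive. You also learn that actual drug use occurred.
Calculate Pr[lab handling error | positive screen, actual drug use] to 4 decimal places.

Pr[lab handling error | positive screen, actual drug use] ≈ 0.0338

For the numerator, keep only lab handling error=true terms: 0.022869 + 0.000276 = 0.023145
The normalizing constant is 0.68*0.99*0.97 + 0.77*0.99*0.03 + 0.89*0.01*0.97 + 0.92*0.01*0.03 = 0.684782
Posterior = 0.023145 / 0.684782 ≈ 0.0338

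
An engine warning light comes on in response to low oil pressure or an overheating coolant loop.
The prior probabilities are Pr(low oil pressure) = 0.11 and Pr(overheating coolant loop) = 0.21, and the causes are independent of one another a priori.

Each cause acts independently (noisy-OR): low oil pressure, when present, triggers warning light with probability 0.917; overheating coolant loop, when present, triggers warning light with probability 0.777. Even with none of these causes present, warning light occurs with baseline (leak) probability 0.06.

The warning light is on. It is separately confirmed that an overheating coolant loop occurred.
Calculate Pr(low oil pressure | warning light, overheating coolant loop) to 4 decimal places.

Pr(low oil pressure | warning light, overheating coolant loop) ≈ 0.1332

Under noisy-OR, P(warning light | causes) = 1 − (1−0.06)·∏(1−qᵢ) over the active causes.
Enumerate both values of low oil pressure and weight by the priors:
  P(warning light | overheating coolant loop) = 0.79038*0.89 + 0.982602*0.11
        = 0.703438 + 0.108086 = 0.811524
Configurations with low oil pressure contribute 0.108086, so
  P(low oil pressure | warning light, overheating coolant loop) = 0.108086 / 0.811524 ≈ 0.1332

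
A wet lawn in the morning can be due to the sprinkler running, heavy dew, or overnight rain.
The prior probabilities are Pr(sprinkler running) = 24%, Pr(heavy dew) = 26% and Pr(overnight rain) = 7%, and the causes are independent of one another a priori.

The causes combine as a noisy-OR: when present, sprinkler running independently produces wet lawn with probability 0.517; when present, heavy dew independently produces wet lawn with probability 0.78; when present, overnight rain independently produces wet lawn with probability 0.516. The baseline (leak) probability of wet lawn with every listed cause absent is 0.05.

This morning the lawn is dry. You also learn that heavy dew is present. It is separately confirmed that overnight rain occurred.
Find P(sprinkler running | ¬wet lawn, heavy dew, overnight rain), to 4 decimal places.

Under noisy-OR, P(wet lawn | causes) = 1 − (1−0.05)·∏(1−qᵢ) over the active causes.
P(¬wet lawn | heavy dew, overnight rain) = 0.101156*0.76 + 0.048858*0.24 = 0.076879 + 0.011726 = 0.088605
Restricting to configurations with sprinkler running present: 0.048858*0.24 = 0.011726.
P(sprinkler running | ¬wet lawn, heavy dew, overnight rain) = 0.011726 / 0.088605 ≈ 0.1323

P(sprinkler running | ¬wet lawn, heavy dew, overnight rain) ≈ 0.1323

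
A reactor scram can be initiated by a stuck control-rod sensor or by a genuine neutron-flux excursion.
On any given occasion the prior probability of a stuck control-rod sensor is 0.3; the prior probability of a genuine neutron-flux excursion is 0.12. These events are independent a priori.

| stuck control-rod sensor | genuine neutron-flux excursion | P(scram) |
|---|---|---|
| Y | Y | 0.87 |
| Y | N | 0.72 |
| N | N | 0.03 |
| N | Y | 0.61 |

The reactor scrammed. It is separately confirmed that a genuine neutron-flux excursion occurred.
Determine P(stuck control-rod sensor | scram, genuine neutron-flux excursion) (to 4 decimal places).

P(stuck control-rod sensor | scram, genuine neutron-flux excursion) ≈ 0.3794

Sum P(scram|·) weighted by the priors over both values of stuck control-rod sensor:
  P(scram | genuine neutron-flux excursion) = 0.61*0.7 + 0.87*0.3
        = 0.427000 + 0.261000 = 0.688000
Keeping only the stuck control-rod sensor-present terms gives 0.261000, so
  P(stuck control-rod sensor | scram, genuine neutron-flux excursion) = 0.261000 / 0.688000 ≈ 0.3794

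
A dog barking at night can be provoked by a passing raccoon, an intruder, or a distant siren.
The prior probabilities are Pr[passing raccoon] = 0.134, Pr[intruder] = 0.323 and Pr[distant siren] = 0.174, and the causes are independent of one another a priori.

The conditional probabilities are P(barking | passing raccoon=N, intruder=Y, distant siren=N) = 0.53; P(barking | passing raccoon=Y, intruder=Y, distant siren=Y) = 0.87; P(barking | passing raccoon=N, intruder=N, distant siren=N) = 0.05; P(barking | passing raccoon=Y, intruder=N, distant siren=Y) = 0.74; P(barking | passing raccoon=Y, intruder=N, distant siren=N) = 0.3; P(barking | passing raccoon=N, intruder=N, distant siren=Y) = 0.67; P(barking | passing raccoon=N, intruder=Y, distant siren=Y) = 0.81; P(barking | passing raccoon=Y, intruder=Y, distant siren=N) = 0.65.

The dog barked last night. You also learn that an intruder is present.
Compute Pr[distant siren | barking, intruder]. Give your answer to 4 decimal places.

Sum P(barking|·) weighted by the priors over the 4 (passing raccoon, distant siren) configurations:
  P(barking | intruder) = 0.53×0.866×0.826 + 0.81×0.866×0.174 + 0.65×0.134×0.826 + 0.87×0.134×0.174
        = 0.379117 + 0.122054 + 0.071945 + 0.020285 = 0.593401
The terms with distant siren present sum to 0.142339, so
  P(distant siren | barking, intruder) = 0.142339 / 0.593401 ≈ 0.2399

Pr[distant siren | barking, intruder] ≈ 0.2399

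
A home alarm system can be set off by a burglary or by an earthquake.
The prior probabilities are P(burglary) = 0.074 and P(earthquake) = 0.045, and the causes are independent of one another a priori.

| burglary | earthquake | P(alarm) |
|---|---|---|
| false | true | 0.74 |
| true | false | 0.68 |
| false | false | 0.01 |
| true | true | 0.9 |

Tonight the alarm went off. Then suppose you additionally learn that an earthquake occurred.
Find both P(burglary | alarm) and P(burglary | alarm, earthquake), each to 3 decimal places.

P(alarm) = 0.01·0.926·0.955 + 0.74·0.926·0.045 + 0.68·0.074·0.955 + 0.9·0.074·0.045 = 0.008843 + 0.030836 + 0.048056 + 0.002997 = 0.090732
The burglary-present share is 0.048056 + 0.002997 = 0.051053.
P(burglary | alarm) = 0.051053 / 0.090732 ≈ 0.563

Now also conditioning on earthquake=true:
P(alarm | earthquake) = 0.74*0.926 + 0.9*0.074 = 0.685240 + 0.066600 = 0.751840
The burglary-present share is 0.9*0.074 = 0.066600.
Hence the posterior is 0.066600/0.751840 ≈ 0.089.
Conditioning on earthquake lowers the posterior on burglary: the classic explaining-away effect in a common-effect structure.

P(burglary | alarm) ≈ 0.563; P(burglary | alarm, earthquake) ≈ 0.089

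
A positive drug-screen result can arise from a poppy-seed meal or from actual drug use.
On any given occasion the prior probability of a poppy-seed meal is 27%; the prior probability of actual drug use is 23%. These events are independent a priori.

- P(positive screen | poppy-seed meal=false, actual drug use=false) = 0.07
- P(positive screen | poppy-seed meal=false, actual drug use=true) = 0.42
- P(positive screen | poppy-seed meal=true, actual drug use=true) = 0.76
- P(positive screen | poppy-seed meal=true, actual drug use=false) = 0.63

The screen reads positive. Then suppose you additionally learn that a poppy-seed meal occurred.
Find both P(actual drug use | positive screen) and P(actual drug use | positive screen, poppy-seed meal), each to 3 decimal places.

P(positive screen) = 0.07·0.73·0.77 + 0.42·0.73·0.23 + 0.63·0.27·0.77 + 0.76·0.27·0.23 = 0.039347 + 0.070518 + 0.130977 + 0.047196 = 0.288038
The actual drug use-present share is 0.070518 + 0.047196 = 0.117714.
P(actual drug use | positive screen) = 0.117714 / 0.288038 ≈ 0.409

Now also conditioning on poppy-seed meal=true:
P(positive screen | poppy-seed meal) = 0.63×0.77 + 0.76×0.23 = 0.485100 + 0.174800 = 0.659900
The actual drug use-present share is 0.76×0.23 = 0.174800.
Hence the posterior is 0.174800/0.659900 ≈ 0.265.
— poppy-seed meal explains away the evidence for actual drug use.

P(actual drug use | positive screen) ≈ 0.409; P(actual drug use | positive screen, poppy-seed meal) ≈ 0.265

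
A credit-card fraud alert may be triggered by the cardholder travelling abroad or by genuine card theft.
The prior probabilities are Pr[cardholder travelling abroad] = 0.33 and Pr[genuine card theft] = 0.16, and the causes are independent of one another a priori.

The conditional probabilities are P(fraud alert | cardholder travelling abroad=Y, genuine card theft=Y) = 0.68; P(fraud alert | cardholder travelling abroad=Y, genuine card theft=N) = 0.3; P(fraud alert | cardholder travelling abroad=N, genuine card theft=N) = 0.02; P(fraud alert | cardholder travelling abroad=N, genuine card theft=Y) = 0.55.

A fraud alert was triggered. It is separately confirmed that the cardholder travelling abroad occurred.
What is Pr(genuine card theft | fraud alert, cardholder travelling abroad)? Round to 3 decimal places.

Numerator (weight on configurations with genuine card theft): 0.68·0.16 = 0.108800
Normalizer over all consistent configurations: 0.3·0.84 + 0.68·0.16 = 0.360800
Posterior = 0.108800 / 0.360800 ≈ 0.302

Pr(genuine card theft | fraud alert, cardholder travelling abroad) ≈ 0.302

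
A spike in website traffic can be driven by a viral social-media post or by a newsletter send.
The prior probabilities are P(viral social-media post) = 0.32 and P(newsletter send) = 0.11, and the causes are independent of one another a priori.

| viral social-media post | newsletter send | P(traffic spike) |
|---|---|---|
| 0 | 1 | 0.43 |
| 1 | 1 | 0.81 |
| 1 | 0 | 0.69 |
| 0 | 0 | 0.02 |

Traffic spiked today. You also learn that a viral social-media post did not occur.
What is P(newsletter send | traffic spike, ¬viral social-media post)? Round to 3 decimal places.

Weight on newsletter send=true, given the evidence: 0.43·0.11 = 0.047300
The normalizing constant is 0.02·0.89 + 0.43·0.11 = 0.065100
P(newsletter send | traffic spike, ¬viral social-media post) = 0.047300/0.065100 ≈ 0.727

P(newsletter send | traffic spike, ¬viral social-media post) ≈ 0.727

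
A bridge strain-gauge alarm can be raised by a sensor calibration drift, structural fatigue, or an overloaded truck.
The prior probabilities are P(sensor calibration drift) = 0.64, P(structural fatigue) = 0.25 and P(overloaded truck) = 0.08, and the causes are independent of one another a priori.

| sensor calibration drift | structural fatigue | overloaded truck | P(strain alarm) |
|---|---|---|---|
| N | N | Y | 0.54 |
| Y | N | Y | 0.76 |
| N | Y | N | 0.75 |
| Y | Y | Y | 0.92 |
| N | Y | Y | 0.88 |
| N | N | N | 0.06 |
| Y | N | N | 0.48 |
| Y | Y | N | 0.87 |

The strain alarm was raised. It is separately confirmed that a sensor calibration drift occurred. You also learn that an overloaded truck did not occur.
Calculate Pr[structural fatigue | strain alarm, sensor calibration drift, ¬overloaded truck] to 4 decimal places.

Numerator (weight on configurations with structural fatigue): 0.87·0.25 = 0.217500
The normalizing constant is 0.48·0.75 + 0.87·0.25 = 0.577500
Posterior = 0.217500 / 0.577500 ≈ 0.3766

Pr[structural fatigue | strain alarm, sensor calibration drift, ¬overloaded truck] ≈ 0.3766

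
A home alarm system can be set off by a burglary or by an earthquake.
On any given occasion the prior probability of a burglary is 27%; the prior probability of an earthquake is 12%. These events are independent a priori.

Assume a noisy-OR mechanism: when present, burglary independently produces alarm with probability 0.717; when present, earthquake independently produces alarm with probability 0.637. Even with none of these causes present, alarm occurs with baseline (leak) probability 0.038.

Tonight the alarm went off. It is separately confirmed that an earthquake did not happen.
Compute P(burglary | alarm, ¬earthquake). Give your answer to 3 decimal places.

P(burglary | alarm, ¬earthquake) ≈ 0.876

Under noisy-OR, P(alarm | causes) = 1 − (1−0.038)·∏(1−qᵢ) over the active causes.
P(alarm | ¬earthquake) = 0.038·0.73 + 0.727754·0.27 = 0.027740 + 0.196494 = 0.224234
Restricting to configurations with burglary present: 0.727754·0.27 = 0.196494.
So P(burglary | alarm, ¬earthquake) = 0.196494/0.224234 ≈ 0.876.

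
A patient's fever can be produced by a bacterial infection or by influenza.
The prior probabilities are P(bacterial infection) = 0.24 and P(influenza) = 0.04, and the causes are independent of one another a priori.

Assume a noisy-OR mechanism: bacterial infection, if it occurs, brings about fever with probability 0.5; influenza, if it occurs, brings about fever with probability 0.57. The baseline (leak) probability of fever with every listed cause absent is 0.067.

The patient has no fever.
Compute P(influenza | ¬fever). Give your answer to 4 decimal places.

P(influenza | ¬fever) ≈ 0.0176

Under noisy-OR, P(fever | causes) = 1 − (1−0.067)·∏(1−qᵢ) over the active causes.
Weight on influenza=true, given the evidence: 0.012196 + 0.001926 = 0.014122
The normalizing constant is 0.933×0.76×0.96 + 0.40119×0.76×0.04 + 0.4665×0.24×0.96 + 0.200595×0.24×0.04 = 0.802321
P(influenza | ¬fever) = 0.014122/0.802321 ≈ 0.0176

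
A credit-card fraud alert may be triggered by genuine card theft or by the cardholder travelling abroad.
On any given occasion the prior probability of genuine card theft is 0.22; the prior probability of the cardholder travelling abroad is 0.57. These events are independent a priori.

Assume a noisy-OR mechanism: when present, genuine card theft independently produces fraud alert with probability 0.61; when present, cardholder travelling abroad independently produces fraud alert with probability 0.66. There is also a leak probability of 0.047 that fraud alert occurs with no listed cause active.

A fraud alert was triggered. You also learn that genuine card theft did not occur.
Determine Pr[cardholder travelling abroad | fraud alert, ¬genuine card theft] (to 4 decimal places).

Pr[cardholder travelling abroad | fraud alert, ¬genuine card theft] ≈ 0.9502

Under noisy-OR, P(fraud alert | causes) = 1 − (1−0.047)·∏(1−qᵢ) over the active causes.
P(fraud alert | ¬genuine card theft) = 0.047·0.43 + 0.67598·0.57 = 0.020210 + 0.385309 = 0.405519
The cardholder travelling abroad-present share is 0.67598·0.57 = 0.385309.
So P(cardholder travelling abroad | fraud alert, ¬genuine card theft) = 0.385309/0.405519 ≈ 0.9502.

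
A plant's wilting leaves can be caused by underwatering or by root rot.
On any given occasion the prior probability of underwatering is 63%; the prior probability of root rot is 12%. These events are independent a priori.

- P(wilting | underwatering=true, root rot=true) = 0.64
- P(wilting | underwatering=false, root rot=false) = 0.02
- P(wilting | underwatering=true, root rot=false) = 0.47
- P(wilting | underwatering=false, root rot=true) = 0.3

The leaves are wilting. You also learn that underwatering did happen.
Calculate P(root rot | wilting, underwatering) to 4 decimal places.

P(root rot | wilting, underwatering) ≈ 0.1566

P(wilting | underwatering) = 0.47·0.88 + 0.64·0.12 = 0.413600 + 0.076800 = 0.490400
Restricting to configurations with root rot present: 0.64·0.12 = 0.076800.
P(root rot | wilting, underwatering) = 0.076800 / 0.490400 ≈ 0.1566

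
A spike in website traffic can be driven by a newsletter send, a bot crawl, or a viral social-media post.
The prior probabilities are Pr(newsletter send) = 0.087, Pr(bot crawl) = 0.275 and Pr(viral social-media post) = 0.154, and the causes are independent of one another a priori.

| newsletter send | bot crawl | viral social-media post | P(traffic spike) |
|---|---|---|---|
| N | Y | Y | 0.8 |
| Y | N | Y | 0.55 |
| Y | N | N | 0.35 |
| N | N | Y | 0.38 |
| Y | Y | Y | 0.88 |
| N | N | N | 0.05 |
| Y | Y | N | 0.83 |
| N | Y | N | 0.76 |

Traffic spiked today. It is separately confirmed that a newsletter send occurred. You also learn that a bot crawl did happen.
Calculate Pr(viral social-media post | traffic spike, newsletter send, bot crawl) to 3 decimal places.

Pr(viral social-media post | traffic spike, newsletter send, bot crawl) ≈ 0.162

Sum P(traffic spike|·) weighted by the priors over both values of viral social-media post:
  P(traffic spike | newsletter send, bot crawl) = 0.83×0.846 + 0.88×0.154
        = 0.702180 + 0.135520 = 0.837700
Configurations with viral social-media post contribute 0.135520, so
  P(viral social-media post | traffic spike, newsletter send, bot crawl) = 0.135520 / 0.837700 ≈ 0.162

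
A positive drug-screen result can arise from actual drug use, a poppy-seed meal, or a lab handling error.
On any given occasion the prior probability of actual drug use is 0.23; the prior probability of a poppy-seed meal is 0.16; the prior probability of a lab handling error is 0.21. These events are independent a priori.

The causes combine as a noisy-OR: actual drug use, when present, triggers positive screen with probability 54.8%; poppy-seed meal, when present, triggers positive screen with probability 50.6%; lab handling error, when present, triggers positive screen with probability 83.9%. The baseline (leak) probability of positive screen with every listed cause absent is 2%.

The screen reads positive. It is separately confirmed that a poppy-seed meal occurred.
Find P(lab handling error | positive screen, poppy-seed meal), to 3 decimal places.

Under noisy-OR, P(positive screen | causes) = 1 − (1−0.02)·∏(1−qᵢ) over the active causes.
P(positive screen | poppy-seed meal) = 0.51588*0.77*0.79 + 0.922057*0.77*0.21 + 0.781178*0.23*0.79 + 0.96477*0.23*0.21 = 0.313810 + 0.149097 + 0.141940 + 0.046598 = 0.651445
The lab handling error-present share is 0.149097 + 0.046598 = 0.195695.
So P(lab handling error | positive screen, poppy-seed meal) = 0.195695/0.651445 ≈ 0.300.

P(lab handling error | positive screen, poppy-seed meal) ≈ 0.300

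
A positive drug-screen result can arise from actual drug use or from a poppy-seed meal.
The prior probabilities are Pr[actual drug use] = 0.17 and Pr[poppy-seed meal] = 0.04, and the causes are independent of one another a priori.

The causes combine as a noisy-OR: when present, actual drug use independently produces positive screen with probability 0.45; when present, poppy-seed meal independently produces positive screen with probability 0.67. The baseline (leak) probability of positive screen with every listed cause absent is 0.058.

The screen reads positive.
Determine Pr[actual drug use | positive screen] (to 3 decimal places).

Pr[actual drug use | positive screen] ≈ 0.550

Under noisy-OR, P(positive screen | causes) = 1 − (1−0.058)·∏(1−qᵢ) over the active causes.
By total probability over the 4 (actual drug use, poppy-seed meal) configurations:
  P(positive screen) = 0.058·0.83·0.96 + 0.68914·0.83·0.04 + 0.4819·0.17·0.96 + 0.829027·0.17·0.04
        = 0.046214 + 0.022879 + 0.078646 + 0.005637 = 0.153376
Configurations with actual drug use contribute 0.084283, so
  P(actual drug use | positive screen) = 0.084283 / 0.153376 ≈ 0.550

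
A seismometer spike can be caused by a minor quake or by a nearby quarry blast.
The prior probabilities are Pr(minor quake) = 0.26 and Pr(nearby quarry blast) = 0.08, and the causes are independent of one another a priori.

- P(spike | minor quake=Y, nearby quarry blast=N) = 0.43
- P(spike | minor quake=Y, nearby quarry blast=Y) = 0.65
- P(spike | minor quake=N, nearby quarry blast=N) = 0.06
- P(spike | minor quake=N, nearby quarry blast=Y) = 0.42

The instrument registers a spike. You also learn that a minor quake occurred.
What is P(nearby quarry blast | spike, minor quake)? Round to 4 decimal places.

P(nearby quarry blast | spike, minor quake) ≈ 0.1162

P(spike | minor quake) = 0.43*0.92 + 0.65*0.08 = 0.395600 + 0.052000 = 0.447600
The nearby quarry blast-present share is 0.65*0.08 = 0.052000.
P(nearby quarry blast | spike, minor quake) = 0.052000 / 0.447600 ≈ 0.1162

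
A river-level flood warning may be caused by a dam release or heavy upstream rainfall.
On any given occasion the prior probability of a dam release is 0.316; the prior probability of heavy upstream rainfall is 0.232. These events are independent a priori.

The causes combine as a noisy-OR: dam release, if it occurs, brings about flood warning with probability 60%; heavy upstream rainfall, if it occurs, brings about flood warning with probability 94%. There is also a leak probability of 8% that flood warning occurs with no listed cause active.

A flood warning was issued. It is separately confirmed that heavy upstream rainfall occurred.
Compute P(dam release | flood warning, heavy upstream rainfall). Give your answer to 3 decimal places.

Under noisy-OR, P(flood warning | causes) = 1 − (1−0.08)·∏(1−qᵢ) over the active causes.
Numerator (weight on configurations with dam release): 0.97792*0.316 = 0.309023
The normalizing constant is 0.9448*0.684 + 0.97792*0.316 = 0.955266
Posterior = 0.309023 / 0.955266 ≈ 0.323

P(dam release | flood warning, heavy upstream rainfall) ≈ 0.323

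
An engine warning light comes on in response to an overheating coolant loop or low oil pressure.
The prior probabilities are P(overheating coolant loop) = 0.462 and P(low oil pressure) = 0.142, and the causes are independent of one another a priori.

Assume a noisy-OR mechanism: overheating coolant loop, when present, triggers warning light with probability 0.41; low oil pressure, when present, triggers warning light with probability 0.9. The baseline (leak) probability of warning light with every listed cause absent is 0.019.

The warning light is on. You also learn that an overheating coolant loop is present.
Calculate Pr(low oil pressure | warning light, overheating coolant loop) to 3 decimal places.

Under noisy-OR, P(warning light | causes) = 1 − (1−0.019)·∏(1−qᵢ) over the active causes.
Enumerate both values of low oil pressure and weight by the priors:
  P(warning light | overheating coolant loop) = 0.42121×0.858 + 0.942121×0.142
        = 0.361398 + 0.133781 = 0.495179
Keeping only the low oil pressure-present terms gives 0.133781, so
  P(low oil pressure | warning light, overheating coolant loop) = 0.133781 / 0.495179 ≈ 0.270

Pr(low oil pressure | warning light, overheating coolant loop) ≈ 0.270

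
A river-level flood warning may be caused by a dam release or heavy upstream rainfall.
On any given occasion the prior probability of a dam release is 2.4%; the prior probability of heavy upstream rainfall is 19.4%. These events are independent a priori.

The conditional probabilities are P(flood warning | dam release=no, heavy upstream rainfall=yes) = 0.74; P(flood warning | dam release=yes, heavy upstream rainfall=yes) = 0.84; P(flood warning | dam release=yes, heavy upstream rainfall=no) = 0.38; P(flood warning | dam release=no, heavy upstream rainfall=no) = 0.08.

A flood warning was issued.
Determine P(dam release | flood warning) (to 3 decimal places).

P(flood warning) = 0.08*0.976*0.806 + 0.74*0.976*0.194 + 0.38*0.024*0.806 + 0.84*0.024*0.194 = 0.062932 + 0.140115 + 0.007351 + 0.003911 = 0.214309
Of this, 0.011262 comes from 0.007351 + 0.003911 (the dam release=true cases).
P(dam release | flood warning) = 0.011262 / 0.214309 ≈ 0.053

P(dam release | flood warning) ≈ 0.053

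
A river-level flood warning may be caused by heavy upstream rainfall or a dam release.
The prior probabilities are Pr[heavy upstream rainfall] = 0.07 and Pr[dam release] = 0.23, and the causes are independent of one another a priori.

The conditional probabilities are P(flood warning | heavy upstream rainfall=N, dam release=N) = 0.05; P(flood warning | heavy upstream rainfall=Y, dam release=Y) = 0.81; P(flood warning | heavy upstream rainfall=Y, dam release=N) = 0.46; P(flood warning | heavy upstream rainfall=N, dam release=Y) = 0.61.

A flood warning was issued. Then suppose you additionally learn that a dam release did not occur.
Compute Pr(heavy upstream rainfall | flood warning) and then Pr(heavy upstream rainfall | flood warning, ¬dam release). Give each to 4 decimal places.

Pr(heavy upstream rainfall | flood warning) ≈ 0.1854; Pr(heavy upstream rainfall | flood warning, ¬dam release) ≈ 0.4091

P(flood warning) = 0.05×0.93×0.77 + 0.61×0.93×0.23 + 0.46×0.07×0.77 + 0.81×0.07×0.23 = 0.035805 + 0.130479 + 0.024794 + 0.013041 = 0.204119
Of this, 0.037835 comes from 0.024794 + 0.013041 (the heavy upstream rainfall=true cases).
So P(heavy upstream rainfall | flood warning) = 0.037835/0.204119 ≈ 0.1854.

With the extra evidence:
For the numerator, keep only heavy upstream rainfall=true terms: 0.46×0.07 = 0.032200
Normalizer over all consistent configurations: 0.05×0.93 + 0.46×0.07 = 0.078700
P(heavy upstream rainfall | flood warning, ¬dam release) = 0.032200/0.078700 ≈ 0.4091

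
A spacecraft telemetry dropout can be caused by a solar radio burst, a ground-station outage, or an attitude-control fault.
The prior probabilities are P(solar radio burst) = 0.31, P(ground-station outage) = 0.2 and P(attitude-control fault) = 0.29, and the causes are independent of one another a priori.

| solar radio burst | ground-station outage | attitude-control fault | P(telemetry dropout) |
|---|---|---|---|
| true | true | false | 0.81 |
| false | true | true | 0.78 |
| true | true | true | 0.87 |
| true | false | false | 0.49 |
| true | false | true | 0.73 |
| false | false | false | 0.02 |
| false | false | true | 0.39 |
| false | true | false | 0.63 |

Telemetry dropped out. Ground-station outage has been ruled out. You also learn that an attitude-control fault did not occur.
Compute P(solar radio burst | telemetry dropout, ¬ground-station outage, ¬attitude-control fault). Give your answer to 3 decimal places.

P(solar radio burst | telemetry dropout, ¬ground-station outage, ¬attitude-control fault) ≈ 0.917

P(telemetry dropout | ¬ground-station outage, ¬attitude-control fault) = 0.02×0.69 + 0.49×0.31 = 0.013800 + 0.151900 = 0.165700
Of this, 0.151900 comes from 0.49×0.31 (the solar radio burst=true cases).
So P(solar radio burst | telemetry dropout, ¬ground-station outage, ¬attitude-control fault) = 0.151900/0.165700 ≈ 0.917.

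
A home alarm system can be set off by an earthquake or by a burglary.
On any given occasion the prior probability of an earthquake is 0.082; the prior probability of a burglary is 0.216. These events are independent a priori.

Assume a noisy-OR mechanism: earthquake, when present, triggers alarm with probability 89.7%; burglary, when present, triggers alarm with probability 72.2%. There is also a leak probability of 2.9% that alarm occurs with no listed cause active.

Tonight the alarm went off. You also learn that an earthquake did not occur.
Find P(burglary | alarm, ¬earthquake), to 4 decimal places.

P(burglary | alarm, ¬earthquake) ≈ 0.8740

Under noisy-OR, P(alarm | causes) = 1 − (1−0.029)·∏(1−qᵢ) over the active causes.
Numerator (weight on configurations with burglary): 0.730062×0.216 = 0.157693
Normalizer over all consistent configurations: 0.029×0.784 + 0.730062×0.216 = 0.180429
P(burglary | alarm, ¬earthquake) = 0.157693/0.180429 ≈ 0.8740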